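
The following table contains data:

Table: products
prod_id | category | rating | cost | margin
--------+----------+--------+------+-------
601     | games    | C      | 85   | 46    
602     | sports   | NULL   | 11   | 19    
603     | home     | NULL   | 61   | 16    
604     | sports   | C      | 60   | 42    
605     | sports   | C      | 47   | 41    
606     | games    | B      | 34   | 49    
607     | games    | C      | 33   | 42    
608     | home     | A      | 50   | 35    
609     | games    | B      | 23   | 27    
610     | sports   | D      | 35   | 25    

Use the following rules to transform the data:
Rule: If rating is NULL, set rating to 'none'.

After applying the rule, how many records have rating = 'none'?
2

Step 1: Count records where rating IS NULL
Step 2: Found 2 records with NULL rating
Step 3: These records will have rating set to 'none'
Step 4: Records already having rating = 'none': 0
Step 5: Answer: 2 + 0 = 2 records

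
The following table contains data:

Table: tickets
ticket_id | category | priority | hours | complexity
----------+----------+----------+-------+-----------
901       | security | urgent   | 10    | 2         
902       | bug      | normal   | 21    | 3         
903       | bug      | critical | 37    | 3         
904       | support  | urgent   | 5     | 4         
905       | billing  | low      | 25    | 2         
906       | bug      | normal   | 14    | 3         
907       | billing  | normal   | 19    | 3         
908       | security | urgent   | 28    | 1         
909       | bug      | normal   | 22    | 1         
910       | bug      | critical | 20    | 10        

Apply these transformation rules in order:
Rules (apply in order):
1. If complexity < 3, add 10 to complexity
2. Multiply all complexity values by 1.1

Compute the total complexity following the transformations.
79.2

Step 1: Apply Rule 1 - Add 10 to records with complexity < 3
  - 4 records affected: 6 + (4 × 10) = 46
  - Unaffected records: 26
  - Sum after Rule 1: 72
Step 2: Apply Rule 2 - Multiply all by 1.1
  - 72 × 1.1 = 79.2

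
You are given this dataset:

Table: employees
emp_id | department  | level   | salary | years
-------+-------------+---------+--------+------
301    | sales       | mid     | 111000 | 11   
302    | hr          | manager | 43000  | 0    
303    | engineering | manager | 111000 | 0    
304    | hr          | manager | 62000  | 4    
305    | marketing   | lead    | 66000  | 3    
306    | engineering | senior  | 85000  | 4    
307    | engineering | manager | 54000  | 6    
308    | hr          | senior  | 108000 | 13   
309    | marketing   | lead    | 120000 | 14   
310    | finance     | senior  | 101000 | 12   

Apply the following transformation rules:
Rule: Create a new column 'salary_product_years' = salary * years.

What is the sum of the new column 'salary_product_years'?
6627000

Step 1: For each record, compute salary * years
Example calculations:
  111000 * 11 = 1221000
  43000 * 0 = 0
  111000 * 0 = 0
  ...
Step 2: Sum all derived values
Step 3: Total = 6627000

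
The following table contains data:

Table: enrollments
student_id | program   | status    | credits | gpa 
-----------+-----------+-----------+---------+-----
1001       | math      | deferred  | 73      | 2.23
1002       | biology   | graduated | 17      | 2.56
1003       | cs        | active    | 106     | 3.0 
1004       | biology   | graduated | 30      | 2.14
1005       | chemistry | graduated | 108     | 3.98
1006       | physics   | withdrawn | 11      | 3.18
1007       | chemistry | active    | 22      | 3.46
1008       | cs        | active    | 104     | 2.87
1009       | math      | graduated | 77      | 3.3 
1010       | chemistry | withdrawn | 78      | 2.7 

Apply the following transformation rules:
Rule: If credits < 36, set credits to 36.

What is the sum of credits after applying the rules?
690

Step 1: 4 records have credits < 36
Step 2: These records originally summed to 80
Step 3: After setting to minimum: 4 × 36 = 144
Step 4: Unaffected records sum: 546
Step 5: Final sum = 144 + 546 = 690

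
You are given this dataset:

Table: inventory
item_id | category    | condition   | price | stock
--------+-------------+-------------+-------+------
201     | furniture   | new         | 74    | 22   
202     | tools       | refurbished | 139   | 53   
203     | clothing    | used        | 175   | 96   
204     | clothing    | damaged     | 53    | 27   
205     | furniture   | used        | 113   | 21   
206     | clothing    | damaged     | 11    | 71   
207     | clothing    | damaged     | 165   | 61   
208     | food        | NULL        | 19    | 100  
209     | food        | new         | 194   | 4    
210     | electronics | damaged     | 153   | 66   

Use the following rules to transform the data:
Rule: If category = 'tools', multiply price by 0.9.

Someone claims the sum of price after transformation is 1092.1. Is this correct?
No, the correct result is 1082.1.

Step 1: Calculate the correct sum after transformation
Step 2: Apply multiplier 0.9 to records where category = 'tools'
Step 3: Correct result = 1082.1
Step 4: Claimed result = 1092.1
Step 5: 1082.1 ≠ 1092.1
Conclusion: The claimed result is incorrect. The correct answer is 1082.1.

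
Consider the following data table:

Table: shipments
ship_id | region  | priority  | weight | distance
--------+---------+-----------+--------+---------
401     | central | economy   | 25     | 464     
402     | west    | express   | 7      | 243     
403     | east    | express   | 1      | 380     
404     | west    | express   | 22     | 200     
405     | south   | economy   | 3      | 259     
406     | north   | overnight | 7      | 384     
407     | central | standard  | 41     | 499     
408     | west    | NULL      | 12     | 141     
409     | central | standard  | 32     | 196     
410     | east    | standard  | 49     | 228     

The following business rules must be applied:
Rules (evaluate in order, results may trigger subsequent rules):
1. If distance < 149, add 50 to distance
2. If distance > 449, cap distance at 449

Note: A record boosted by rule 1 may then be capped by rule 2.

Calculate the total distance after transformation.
2979

Step 1: Apply rule 1 to records with distance < 149
  - 1 records get bonus of 50
  - Of these, 0 records then exceed 449 and get capped
Step 2: Apply rule 2 to records with distance > 449
  - 2 records (original) are capped
Step 3: Calculate final sum = 2979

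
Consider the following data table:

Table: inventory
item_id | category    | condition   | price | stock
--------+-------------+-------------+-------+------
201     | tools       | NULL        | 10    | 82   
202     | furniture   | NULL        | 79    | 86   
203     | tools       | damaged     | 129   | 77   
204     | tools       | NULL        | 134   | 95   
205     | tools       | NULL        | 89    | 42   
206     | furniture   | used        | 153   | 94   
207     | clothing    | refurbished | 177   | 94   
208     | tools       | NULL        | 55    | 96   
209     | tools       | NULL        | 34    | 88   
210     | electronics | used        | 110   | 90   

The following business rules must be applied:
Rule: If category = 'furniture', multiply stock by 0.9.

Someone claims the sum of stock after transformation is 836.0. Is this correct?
No, the correct result is 826.0.

Step 1: Calculate the correct sum after transformation
Step 2: Apply multiplier 0.9 to records where category = 'furniture'
Step 3: Correct result = 826.0
Step 4: Claimed result = 836.0
Step 5: 826.0 ≠ 836.0
Conclusion: The claimed result is incorrect. The correct answer is 826.0.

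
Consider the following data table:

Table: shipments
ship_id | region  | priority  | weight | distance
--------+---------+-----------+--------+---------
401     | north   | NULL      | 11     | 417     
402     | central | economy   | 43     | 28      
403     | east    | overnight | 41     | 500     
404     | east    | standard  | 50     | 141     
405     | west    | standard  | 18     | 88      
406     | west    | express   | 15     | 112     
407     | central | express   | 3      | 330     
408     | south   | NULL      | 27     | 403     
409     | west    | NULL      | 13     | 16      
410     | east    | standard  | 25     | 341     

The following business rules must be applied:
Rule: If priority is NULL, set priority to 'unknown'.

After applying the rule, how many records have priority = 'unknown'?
3

Step 1: Count records where priority IS NULL
Step 2: Found 3 records with NULL priority
Step 3: These records will have priority set to 'unknown'
Step 4: Records already having priority = 'unknown': 0
Step 5: Answer: 3 + 0 = 3 records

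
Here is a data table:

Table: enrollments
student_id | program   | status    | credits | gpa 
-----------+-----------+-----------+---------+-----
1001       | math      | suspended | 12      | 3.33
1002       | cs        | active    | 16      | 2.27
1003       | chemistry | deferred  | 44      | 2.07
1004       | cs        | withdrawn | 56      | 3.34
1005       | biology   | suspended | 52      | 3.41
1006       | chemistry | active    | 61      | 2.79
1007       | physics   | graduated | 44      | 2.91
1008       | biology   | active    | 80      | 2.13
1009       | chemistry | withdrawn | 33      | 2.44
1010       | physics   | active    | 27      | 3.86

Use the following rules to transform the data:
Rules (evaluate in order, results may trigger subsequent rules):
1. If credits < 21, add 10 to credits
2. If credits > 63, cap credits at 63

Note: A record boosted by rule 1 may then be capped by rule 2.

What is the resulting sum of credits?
428

Step 1: Apply rule 1 to records with credits < 21
  - 2 records get bonus of 10
  - Of these, 0 records then exceed 63 and get capped
Step 2: Apply rule 2 to records with credits > 63
  - 1 records (original) are capped
Step 3: Calculate final sum = 428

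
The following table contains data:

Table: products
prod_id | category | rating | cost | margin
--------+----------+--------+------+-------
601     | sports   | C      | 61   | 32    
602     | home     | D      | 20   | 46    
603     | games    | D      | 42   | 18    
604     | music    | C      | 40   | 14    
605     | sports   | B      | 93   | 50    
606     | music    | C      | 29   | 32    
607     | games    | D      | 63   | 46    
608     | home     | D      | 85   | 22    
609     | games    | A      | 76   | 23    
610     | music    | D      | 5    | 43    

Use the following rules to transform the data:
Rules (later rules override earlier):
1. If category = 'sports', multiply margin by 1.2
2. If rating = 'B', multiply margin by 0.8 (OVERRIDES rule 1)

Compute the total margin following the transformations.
322.4

Step 1: Rule 2 takes priority for records with rating = 'B'
  - 1 records: 50 × 0.8 = 40.0
Step 2: Rule 1 applies to remaining records with category = 'sports'
  - 1 records: 32 × 1.2 = 38.4
Step 3: Other records unchanged: 244
Step 4: Final sum = 40.0 + 38.4 + 244 = 322.4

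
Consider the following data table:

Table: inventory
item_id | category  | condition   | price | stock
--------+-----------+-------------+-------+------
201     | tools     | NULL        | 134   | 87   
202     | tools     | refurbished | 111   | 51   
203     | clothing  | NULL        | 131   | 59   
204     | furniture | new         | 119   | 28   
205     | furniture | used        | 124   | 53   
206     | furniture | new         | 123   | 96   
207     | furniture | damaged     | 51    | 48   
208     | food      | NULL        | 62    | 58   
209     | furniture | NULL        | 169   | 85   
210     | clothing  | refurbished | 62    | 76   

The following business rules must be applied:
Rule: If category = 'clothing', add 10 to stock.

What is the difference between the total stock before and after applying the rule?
20

Step 1: Original sum of stock = 641
Step 2: 2 records have category = 'clothing'
Step 3: Each affected record changes by 10
Step 4: Total change = 2 × 10 = 20
Step 5: New sum = 641 + 20 = 661
Step 6: Difference = |661 - 641| = 20
        (Sum increased by 20)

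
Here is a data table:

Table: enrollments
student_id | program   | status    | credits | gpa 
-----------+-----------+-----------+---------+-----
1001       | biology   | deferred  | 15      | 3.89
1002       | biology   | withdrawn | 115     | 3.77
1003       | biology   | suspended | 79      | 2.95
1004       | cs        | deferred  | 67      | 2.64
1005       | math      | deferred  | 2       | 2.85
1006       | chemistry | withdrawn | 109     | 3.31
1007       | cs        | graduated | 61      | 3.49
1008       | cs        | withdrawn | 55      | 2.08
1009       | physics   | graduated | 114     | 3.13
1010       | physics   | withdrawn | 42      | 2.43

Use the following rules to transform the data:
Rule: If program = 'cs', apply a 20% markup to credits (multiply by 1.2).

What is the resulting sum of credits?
695.6

Step 1: Records with program = 'cs' have total credits = 183
Step 2: Apply multiplier: 183 × 1.2 = 219.6
Step 3: Other records total: 476
Step 4: Final sum = 219.6 + 476 = 695.6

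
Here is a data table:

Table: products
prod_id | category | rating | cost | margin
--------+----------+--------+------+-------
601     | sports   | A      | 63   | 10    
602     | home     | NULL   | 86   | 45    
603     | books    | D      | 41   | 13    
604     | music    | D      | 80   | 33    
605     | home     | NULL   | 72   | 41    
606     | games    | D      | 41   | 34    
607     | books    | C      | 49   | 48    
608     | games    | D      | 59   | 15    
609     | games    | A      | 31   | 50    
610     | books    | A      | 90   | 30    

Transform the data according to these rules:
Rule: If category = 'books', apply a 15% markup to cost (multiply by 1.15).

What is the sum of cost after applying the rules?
639.0

Step 1: Records with category = 'books' have total cost = 180
Step 2: Apply multiplier: 180 × 1.15 = 207.0
Step 3: Other records total: 432
Step 4: Final sum = 207.0 + 432 = 639.0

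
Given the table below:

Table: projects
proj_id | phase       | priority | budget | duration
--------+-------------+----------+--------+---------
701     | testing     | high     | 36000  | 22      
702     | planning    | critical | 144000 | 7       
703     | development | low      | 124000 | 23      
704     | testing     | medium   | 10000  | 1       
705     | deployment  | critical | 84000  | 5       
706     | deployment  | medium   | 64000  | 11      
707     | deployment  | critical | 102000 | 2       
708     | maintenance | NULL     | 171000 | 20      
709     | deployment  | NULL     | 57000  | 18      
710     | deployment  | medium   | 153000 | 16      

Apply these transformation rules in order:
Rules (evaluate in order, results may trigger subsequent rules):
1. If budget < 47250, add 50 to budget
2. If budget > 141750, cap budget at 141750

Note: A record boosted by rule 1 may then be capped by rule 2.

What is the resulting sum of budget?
902350

Step 1: Apply rule 1 to records with budget < 47250
  - 2 records get bonus of 50
  - Of these, 0 records then exceed 141750 and get capped
Step 2: Apply rule 2 to records with budget > 141750
  - 3 records (original) are capped
Step 3: Calculate final sum = 902350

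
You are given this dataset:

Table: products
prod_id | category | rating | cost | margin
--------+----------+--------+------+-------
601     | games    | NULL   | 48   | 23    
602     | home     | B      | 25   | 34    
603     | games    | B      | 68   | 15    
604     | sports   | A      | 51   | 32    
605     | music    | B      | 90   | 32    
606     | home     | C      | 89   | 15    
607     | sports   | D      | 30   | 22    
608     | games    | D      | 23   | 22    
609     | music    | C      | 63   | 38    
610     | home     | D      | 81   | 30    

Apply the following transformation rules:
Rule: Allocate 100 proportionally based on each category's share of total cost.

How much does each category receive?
games: 24.47, home: 34.33, music: 26.94, sports: 14.26

Step 1: Calculate total cost = 568
Step 2: Calculate each category's proportion:
  games: 139/568 = 24.47% → 24.47
  home: 195/568 = 34.33% → 34.33
  music: 153/568 = 26.94% → 26.94
  sports: 81/568 = 14.26% → 14.26
Step 3: Verify: sum of allocations ≈ 100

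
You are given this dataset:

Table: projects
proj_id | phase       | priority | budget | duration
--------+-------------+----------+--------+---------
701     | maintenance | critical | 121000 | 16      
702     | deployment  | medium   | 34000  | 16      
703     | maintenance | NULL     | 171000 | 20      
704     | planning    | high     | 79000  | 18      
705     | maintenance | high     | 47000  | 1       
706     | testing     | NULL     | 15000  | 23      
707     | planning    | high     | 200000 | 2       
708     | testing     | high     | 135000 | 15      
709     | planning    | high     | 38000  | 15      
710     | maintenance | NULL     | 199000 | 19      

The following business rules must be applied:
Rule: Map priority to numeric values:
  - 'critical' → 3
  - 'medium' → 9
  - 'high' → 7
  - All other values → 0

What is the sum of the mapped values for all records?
47

Step 1: Apply mapping to each record
Step 2: Count by status:
  'critical': 1 records × 3 = 3
  'medium': 1 records × 9 = 9
  'high': 5 records × 7 = 35
Step 3: Sum all mapped values = 47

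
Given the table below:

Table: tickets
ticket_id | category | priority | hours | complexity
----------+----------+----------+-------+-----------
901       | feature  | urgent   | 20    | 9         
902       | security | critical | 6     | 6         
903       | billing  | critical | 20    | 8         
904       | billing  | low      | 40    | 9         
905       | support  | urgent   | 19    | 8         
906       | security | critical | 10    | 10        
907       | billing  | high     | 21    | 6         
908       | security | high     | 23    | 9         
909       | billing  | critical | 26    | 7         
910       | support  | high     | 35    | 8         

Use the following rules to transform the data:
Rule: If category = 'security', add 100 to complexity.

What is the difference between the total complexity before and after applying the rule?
300

Step 1: Original sum of complexity = 80
Step 2: 3 records have category = 'security'
Step 3: Each affected record changes by 100
Step 4: Total change = 3 × 100 = 300
Step 5: New sum = 80 + 300 = 380
Step 6: Difference = |380 - 80| = 300
        (Sum increased by 300)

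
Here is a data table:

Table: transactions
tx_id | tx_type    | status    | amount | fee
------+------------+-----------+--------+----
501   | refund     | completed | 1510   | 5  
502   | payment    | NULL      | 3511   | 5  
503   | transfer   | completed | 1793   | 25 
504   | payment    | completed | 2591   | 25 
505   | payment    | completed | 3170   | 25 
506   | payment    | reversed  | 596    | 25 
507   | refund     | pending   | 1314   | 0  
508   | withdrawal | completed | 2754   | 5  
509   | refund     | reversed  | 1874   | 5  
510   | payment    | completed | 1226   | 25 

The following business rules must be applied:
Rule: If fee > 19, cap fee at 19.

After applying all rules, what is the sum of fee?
115

Step 1: 5 records have fee > 19
Step 2: These records originally summed to 125
Step 3: After capping: 5 × 19 = 95
Step 4: Unaffected records sum: 20
Step 5: Final sum = 95 + 20 = 115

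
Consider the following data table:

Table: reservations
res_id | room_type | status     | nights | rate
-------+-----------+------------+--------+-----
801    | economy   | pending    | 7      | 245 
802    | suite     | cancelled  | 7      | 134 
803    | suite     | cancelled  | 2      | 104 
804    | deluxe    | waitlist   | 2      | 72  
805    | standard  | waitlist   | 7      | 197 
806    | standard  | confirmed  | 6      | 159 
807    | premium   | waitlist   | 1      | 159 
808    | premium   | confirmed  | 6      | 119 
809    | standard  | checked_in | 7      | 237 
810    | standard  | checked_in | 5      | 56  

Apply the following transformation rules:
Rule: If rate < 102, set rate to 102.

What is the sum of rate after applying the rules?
1558

Step 1: 2 records have rate < 102
Step 2: These records originally summed to 128
Step 3: After setting to minimum: 2 × 102 = 204
Step 4: Unaffected records sum: 1354
Step 5: Final sum = 204 + 1354 = 1558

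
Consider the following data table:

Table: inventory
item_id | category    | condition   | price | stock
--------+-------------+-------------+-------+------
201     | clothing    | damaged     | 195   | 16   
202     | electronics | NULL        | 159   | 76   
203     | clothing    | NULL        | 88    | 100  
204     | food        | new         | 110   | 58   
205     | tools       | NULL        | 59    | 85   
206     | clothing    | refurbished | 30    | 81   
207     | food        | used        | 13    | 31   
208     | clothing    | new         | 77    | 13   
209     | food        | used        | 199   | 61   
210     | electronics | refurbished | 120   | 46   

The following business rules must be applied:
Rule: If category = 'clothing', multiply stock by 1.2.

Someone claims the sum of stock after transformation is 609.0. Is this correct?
Yes, the result is correct.

Step 1: Calculate the correct sum after transformation
Step 2: Apply multiplier 1.2 to records where category = 'clothing'
Step 3: Correct result = 609.0
Step 4: Claimed result = 609.0
Step 5: 609.0 = 609.0 ✓
Conclusion: The claimed result is correct.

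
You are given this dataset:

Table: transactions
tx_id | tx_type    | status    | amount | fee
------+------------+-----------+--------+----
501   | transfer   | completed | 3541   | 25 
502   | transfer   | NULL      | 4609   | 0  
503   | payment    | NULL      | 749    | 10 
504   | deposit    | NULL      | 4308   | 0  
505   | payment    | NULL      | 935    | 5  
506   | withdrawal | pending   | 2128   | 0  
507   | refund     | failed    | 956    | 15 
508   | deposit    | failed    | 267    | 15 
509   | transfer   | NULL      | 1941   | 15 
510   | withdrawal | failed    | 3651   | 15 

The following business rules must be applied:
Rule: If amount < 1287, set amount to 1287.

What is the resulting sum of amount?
25326

Step 1: 4 records have amount < 1287
Step 2: These records originally summed to 2907
Step 3: After setting to minimum: 4 × 1287 = 5148
Step 4: Unaffected records sum: 20178
Step 5: Final sum = 5148 + 20178 = 25326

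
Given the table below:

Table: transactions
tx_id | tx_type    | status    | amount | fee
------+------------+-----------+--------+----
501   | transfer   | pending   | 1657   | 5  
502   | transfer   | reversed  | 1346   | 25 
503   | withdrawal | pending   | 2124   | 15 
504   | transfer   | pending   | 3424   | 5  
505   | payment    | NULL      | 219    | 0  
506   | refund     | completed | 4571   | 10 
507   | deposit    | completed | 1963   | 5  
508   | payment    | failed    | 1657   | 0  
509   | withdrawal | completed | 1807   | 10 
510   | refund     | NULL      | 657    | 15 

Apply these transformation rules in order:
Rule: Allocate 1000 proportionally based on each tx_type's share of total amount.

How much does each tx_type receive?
deposit: 101.06, payment: 96.58, refund: 269.14, transfer: 330.86, withdrawal: 202.37

Step 1: Calculate total amount = 19425
Step 2: Calculate each tx_type's proportion:
  deposit: 1963/19425 = 10.11% → 101.06
  payment: 1876/19425 = 9.66% → 96.58
  refund: 5228/19425 = 26.91% → 269.14
  transfer: 6427/19425 = 33.09% → 330.86
  withdrawal: 3931/19425 = 20.24% → 202.37
Step 3: Verify: sum of allocations ≈ 1000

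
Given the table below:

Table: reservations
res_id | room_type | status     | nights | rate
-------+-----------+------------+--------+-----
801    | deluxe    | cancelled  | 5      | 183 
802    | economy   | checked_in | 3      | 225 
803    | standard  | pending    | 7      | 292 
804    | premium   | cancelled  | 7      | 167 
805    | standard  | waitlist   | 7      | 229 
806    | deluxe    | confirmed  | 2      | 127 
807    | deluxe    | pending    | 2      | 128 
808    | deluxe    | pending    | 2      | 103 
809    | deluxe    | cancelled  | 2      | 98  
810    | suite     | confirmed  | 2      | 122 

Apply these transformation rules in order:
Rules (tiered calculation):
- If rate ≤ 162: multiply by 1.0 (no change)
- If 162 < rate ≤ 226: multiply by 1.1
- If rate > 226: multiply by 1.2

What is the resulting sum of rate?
1835.7

Step 1: Tier 1 (rate ≤ 162): 5 records, sum = 578 × 1.0 = 578.0
Step 2: Tier 2 (162 < rate ≤ 226): 3 records, sum = 575 × 1.1 = 632.5
Step 3: Tier 3 (rate > 226): 2 records, sum = 521 × 1.2 = 625.2
Step 4: Final sum = 578.0 + 632.5 + 625.2 = 1835.7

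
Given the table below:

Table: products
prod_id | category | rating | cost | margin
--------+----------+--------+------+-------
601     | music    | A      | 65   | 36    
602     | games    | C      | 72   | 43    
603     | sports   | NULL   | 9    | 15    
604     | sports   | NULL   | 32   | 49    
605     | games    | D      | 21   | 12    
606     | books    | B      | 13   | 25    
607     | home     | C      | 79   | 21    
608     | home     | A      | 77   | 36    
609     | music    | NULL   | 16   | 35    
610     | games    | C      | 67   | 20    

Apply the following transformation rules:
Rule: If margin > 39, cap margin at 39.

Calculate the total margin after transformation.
278

Step 1: 2 records have margin > 39
Step 2: These records originally summed to 92
Step 3: After capping: 2 × 39 = 78
Step 4: Unaffected records sum: 200
Step 5: Final sum = 78 + 200 = 278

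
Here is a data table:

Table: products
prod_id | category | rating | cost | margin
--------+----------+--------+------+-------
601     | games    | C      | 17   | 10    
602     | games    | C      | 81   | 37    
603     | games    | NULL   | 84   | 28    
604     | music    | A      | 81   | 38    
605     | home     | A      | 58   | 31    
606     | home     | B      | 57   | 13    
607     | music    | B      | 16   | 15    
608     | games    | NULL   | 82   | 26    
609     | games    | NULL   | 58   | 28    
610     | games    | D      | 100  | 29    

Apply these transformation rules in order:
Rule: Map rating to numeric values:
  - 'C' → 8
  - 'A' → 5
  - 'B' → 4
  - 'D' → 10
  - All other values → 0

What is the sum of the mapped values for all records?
44

Step 1: Apply mapping to each record
Step 2: Count by status:
  'C': 2 records × 8 = 16
  'A': 2 records × 5 = 10
  'B': 2 records × 4 = 8
  'D': 1 records × 10 = 10
Step 3: Sum all mapped values = 44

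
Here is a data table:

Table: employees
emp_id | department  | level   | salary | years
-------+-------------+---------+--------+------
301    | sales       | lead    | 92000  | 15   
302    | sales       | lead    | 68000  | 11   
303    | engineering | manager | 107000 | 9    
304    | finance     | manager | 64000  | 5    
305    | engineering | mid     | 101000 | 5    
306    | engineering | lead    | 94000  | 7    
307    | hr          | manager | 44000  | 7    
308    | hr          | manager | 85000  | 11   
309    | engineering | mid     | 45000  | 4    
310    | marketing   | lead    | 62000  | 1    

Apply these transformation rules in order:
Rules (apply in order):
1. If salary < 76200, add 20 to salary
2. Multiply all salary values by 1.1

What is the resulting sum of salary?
838310.0

Step 1: Apply Rule 1 - Add 20 to records with salary < 76200
  - 5 records affected: 283000 + (5 × 20) = 283100
  - Unaffected records: 479000
  - Sum after Rule 1: 762100
Step 2: Apply Rule 2 - Multiply all by 1.1
  - 762100 × 1.1 = 838310.0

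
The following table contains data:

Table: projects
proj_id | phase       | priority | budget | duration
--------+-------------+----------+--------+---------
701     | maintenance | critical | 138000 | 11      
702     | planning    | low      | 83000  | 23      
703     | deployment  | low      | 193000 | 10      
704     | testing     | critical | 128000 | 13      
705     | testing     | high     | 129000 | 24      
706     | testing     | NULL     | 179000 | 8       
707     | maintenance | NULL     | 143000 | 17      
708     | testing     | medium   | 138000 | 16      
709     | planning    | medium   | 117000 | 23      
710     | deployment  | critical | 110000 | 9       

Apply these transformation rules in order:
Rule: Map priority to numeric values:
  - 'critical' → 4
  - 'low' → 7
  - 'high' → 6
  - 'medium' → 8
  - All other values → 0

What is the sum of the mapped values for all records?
48

Step 1: Apply mapping to each record
Step 2: Count by status:
  'critical': 3 records × 4 = 12
  'low': 2 records × 7 = 14
  'high': 1 records × 6 = 6
  'medium': 2 records × 8 = 16
Step 3: Sum all mapped values = 48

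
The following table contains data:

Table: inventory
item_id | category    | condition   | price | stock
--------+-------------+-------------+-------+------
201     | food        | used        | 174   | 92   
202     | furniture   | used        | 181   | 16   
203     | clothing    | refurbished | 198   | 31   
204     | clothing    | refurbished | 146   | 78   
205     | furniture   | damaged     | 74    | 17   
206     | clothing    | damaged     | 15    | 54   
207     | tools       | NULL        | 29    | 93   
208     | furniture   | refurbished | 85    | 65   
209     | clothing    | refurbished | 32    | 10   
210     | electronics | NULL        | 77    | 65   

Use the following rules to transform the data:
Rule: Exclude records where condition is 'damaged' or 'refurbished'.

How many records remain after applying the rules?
4

Step 1: Count records to exclude
  - 2 (damaged) + 4 (refurbished) = 6 records
Step 2: Total records: 10
Step 3: Remaining = 10 - 6 = 4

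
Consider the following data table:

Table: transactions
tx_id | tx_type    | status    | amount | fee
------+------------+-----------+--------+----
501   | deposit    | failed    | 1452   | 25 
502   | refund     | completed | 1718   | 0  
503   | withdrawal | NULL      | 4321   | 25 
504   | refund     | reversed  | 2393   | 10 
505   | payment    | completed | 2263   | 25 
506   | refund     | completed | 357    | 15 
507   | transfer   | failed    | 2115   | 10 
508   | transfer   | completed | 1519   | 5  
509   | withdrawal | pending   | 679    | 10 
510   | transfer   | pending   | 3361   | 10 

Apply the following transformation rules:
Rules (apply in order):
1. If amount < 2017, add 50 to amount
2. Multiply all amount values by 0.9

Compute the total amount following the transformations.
18385.2

Step 1: Apply Rule 1 - Add 50 to records with amount < 2017
  - 5 records affected: 5725 + (5 × 50) = 5975
  - Unaffected records: 14453
  - Sum after Rule 1: 20428
Step 2: Apply Rule 2 - Multiply all by 0.9
  - 20428 × 0.9 = 18385.2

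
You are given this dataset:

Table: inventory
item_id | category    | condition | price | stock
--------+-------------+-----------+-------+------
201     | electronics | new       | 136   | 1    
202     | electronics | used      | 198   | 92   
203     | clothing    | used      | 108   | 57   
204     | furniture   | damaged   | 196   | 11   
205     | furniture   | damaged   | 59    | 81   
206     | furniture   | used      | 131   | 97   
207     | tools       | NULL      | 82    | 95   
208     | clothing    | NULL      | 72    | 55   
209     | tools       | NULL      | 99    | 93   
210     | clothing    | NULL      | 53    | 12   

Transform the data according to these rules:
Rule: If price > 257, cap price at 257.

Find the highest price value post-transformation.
198

Step 1: Original maximum price = 198
Step 2: Check cap of 257 against maximum
Step 3: No records exceed the cap (max 198 <= cap 257), so no capping applies
Step 4: Maximum after transformation = 198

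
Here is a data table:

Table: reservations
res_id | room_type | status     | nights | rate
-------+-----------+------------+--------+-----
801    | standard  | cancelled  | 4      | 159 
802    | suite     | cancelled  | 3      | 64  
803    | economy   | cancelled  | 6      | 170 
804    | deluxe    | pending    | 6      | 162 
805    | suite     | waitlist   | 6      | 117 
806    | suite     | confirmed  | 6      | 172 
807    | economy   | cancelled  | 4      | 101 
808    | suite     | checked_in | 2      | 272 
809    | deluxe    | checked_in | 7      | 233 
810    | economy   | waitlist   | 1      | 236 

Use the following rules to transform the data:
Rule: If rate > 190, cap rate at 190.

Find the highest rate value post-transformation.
190

Step 1: Original maximum rate = 272
Step 2: Apply cap at 190
Step 3: 3 records had rate > 190 and were capped
Step 4: Maximum after transformation = 190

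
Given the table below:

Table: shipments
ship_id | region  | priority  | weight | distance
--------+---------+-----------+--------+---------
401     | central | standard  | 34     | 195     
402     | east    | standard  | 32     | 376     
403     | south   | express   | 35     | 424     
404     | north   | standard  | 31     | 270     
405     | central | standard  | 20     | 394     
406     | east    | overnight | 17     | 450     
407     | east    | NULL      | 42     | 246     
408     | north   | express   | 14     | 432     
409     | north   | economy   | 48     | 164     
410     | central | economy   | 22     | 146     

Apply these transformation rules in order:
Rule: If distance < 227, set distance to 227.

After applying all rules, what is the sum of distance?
3273

Step 1: 3 records have distance < 227
Step 2: These records originally summed to 505
Step 3: After setting to minimum: 3 × 227 = 681
Step 4: Unaffected records sum: 2592
Step 5: Final sum = 681 + 2592 = 3273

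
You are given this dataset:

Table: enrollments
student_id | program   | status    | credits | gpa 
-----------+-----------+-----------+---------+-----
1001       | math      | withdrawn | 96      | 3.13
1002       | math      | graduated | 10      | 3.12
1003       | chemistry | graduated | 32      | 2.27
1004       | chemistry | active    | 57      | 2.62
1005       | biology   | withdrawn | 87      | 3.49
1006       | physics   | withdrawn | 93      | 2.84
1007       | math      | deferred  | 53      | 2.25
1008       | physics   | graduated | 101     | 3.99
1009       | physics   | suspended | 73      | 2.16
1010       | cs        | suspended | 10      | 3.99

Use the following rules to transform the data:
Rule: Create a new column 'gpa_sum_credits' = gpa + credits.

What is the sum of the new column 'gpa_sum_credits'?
641.86

Step 1: For each record, compute gpa + credits
Example calculations:
  3.13 + 96 = 99.13
  3.12 + 10 = 13.12
  2.27 + 32 = 34.27
  ...
Step 2: Sum all derived values
Step 3: Total = 641.86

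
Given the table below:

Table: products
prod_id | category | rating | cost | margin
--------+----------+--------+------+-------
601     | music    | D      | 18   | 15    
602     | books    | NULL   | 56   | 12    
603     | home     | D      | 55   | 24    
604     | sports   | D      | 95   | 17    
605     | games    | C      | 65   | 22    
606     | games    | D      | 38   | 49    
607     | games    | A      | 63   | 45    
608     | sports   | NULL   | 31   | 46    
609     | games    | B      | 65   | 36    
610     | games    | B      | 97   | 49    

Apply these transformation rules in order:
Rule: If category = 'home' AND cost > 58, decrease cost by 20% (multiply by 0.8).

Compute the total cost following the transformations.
583

Step 1: Find records where category = 'home' AND cost > 58
Step 2: 0 records match, summing to 0
Step 3: After multiplier: 0 × 0.8 = 0.0
Step 4: Unaffected records sum: 583
Step 5: Final sum = 0.0 + 583 = 583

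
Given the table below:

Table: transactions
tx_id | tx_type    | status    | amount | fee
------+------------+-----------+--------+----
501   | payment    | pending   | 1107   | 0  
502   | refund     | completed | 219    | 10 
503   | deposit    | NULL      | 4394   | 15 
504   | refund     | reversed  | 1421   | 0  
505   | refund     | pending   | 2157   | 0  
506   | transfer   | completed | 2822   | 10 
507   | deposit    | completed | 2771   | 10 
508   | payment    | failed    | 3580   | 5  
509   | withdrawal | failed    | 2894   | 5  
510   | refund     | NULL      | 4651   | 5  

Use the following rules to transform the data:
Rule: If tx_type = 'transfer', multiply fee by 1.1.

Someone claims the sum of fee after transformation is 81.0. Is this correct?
No, the correct result is 61.0.

Step 1: Calculate the correct sum after transformation
Step 2: Apply multiplier 1.1 to records where tx_type = 'transfer'
Step 3: Correct result = 61.0
Step 4: Claimed result = 81.0
Step 5: 61.0 ≠ 81.0
Conclusion: The claimed result is incorrect. The correct answer is 61.0.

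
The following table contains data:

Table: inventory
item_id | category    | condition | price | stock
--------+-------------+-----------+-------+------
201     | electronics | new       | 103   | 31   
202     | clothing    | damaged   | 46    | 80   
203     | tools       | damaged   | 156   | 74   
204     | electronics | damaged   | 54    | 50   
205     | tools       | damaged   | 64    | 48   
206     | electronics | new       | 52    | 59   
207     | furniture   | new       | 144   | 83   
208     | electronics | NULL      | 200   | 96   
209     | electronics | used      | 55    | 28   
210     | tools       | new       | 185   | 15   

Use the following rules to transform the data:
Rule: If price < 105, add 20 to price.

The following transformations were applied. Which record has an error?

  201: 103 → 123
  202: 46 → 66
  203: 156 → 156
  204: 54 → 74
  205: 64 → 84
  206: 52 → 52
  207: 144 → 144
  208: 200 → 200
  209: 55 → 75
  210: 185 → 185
Record 206 has an error. The correct transformed value should be 72, not 52.

Step 1: Check each record against the rule
Step 2: Record 206 has price = 52
Step 3: Since 52 < 105, the bonus should have been applied
Step 4: Correct value = 72, but claimed value = 52
Conclusion: Record 206 has the error.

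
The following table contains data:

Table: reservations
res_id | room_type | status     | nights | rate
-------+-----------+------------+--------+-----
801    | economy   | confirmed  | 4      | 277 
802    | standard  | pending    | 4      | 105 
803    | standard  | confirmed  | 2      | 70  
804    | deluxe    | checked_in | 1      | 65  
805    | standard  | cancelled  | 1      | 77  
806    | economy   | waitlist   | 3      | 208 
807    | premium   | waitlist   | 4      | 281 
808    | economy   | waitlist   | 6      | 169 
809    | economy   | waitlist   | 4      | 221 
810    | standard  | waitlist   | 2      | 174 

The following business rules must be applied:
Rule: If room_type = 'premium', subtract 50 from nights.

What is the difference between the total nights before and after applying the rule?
50

Step 1: Original sum of nights = 31
Step 2: 1 records have room_type = 'premium'
Step 3: Each affected record changes by -50
Step 4: Total change = 1 × -50 = -50
Step 5: New sum = 31 + -50 = -19
Step 6: Difference = |-19 - 31| = 50
        (Sum decreased by 50)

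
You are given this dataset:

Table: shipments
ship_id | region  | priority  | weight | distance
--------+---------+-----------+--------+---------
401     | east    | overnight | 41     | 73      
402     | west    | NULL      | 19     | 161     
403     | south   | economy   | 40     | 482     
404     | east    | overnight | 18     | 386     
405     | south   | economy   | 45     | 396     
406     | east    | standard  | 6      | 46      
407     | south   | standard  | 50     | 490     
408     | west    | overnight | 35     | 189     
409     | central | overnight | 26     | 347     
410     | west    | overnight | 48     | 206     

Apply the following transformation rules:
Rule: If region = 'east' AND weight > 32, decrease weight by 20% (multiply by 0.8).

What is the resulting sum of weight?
319.8

Step 1: Find records where region = 'east' AND weight > 32
Step 2: 1 records match, summing to 41
Step 3: After multiplier: 41 × 0.8 = 32.8
Step 4: Unaffected records sum: 287
Step 5: Final sum = 32.8 + 287 = 319.8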